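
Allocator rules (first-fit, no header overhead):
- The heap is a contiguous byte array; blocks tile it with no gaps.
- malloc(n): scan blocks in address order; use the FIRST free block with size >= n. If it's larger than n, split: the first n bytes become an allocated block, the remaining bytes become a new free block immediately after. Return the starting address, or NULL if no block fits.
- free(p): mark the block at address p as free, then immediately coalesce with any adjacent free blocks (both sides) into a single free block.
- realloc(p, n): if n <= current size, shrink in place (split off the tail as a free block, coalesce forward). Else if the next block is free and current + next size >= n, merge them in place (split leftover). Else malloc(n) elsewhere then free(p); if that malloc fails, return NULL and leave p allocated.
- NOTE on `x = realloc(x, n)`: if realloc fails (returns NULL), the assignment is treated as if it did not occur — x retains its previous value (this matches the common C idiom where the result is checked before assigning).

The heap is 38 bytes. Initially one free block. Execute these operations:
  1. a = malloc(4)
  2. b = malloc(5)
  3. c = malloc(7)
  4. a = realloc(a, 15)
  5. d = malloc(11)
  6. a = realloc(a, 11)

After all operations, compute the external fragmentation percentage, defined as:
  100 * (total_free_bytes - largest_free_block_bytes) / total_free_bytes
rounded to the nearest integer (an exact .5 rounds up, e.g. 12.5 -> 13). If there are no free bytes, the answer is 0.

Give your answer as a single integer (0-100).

Answer: 27

Derivation:
Op 1: a = malloc(4) -> a = 0; heap: [0-3 ALLOC][4-37 FREE]
Op 2: b = malloc(5) -> b = 4; heap: [0-3 ALLOC][4-8 ALLOC][9-37 FREE]
Op 3: c = malloc(7) -> c = 9; heap: [0-3 ALLOC][4-8 ALLOC][9-15 ALLOC][16-37 FREE]
Op 4: a = realloc(a, 15) -> a = 16; heap: [0-3 FREE][4-8 ALLOC][9-15 ALLOC][16-30 ALLOC][31-37 FREE]
Op 5: d = malloc(11) -> d = NULL; heap: [0-3 FREE][4-8 ALLOC][9-15 ALLOC][16-30 ALLOC][31-37 FREE]
Op 6: a = realloc(a, 11) -> a = 16; heap: [0-3 FREE][4-8 ALLOC][9-15 ALLOC][16-26 ALLOC][27-37 FREE]
Free blocks: [4 11] total_free=15 largest=11 -> 100*(15-11)/15 = 400/15 ≈ 26.667 -> rounds to 27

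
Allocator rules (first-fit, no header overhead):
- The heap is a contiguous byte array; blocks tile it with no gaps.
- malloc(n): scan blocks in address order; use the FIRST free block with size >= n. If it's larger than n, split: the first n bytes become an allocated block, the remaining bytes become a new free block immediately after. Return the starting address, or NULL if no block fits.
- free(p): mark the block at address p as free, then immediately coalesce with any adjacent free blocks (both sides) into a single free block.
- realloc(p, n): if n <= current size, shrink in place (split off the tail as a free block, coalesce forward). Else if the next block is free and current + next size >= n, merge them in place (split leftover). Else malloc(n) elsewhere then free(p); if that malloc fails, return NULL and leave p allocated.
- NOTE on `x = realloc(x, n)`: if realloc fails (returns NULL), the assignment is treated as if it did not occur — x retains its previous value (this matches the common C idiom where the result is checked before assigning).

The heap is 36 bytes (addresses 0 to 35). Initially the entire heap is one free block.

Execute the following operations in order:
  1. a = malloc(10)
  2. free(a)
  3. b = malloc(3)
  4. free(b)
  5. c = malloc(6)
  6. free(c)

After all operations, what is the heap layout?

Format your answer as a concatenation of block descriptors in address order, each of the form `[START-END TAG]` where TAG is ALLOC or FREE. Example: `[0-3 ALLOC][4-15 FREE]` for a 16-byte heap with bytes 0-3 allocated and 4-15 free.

Answer: [0-35 FREE]

Derivation:
Op 1: a = malloc(10) -> a = 0; heap: [0-9 ALLOC][10-35 FREE]
Op 2: free(a) -> (freed a); heap: [0-35 FREE]
Op 3: b = malloc(3) -> b = 0; heap: [0-2 ALLOC][3-35 FREE]
Op 4: free(b) -> (freed b); heap: [0-35 FREE]
Op 5: c = malloc(6) -> c = 0; heap: [0-5 ALLOC][6-35 FREE]
Op 6: free(c) -> (freed c); heap: [0-35 FREE]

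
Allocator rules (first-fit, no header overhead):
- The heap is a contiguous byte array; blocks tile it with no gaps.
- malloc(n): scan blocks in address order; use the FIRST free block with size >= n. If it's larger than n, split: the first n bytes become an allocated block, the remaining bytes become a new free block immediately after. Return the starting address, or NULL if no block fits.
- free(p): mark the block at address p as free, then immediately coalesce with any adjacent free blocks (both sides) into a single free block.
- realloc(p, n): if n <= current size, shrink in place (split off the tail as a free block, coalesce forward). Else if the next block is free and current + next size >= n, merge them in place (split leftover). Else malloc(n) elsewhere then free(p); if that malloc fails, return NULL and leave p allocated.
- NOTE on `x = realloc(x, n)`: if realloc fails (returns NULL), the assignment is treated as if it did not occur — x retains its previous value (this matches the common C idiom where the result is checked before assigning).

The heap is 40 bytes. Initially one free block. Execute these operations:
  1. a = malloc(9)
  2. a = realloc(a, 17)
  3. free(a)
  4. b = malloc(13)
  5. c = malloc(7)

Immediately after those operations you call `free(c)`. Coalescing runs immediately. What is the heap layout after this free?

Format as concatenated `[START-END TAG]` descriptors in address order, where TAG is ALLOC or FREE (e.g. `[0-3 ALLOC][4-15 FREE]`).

Op 1: a = malloc(9) -> a = 0; heap: [0-8 ALLOC][9-39 FREE]
Op 2: a = realloc(a, 17) -> a = 0; heap: [0-16 ALLOC][17-39 FREE]
Op 3: free(a) -> (freed a); heap: [0-39 FREE]
Op 4: b = malloc(13) -> b = 0; heap: [0-12 ALLOC][13-39 FREE]
Op 5: c = malloc(7) -> c = 13; heap: [0-12 ALLOC][13-19 ALLOC][20-39 FREE]
free(c): c = 13 -> block [13-19 ALLOC]; mark free, coalesce with adjacent free neighbors -> [0-12 ALLOC][13-39 FREE]

Answer: [0-12 ALLOC][13-39 FREE]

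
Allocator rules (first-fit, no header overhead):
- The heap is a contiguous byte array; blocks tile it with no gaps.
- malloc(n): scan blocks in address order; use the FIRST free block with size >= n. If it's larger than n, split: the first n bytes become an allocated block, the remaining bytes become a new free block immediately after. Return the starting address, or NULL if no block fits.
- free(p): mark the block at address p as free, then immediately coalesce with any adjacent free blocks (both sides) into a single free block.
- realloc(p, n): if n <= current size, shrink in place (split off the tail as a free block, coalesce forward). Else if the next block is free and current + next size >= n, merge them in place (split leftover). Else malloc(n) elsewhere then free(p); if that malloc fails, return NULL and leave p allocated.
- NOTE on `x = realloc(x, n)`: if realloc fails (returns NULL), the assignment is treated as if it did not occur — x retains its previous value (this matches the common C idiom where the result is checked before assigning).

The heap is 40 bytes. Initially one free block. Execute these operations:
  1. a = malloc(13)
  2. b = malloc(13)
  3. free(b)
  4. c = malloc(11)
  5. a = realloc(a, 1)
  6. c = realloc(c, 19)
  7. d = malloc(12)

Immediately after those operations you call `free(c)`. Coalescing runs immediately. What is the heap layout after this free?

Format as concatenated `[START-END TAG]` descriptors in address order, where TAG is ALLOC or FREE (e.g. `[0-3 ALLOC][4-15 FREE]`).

Op 1: a = malloc(13) -> a = 0; heap: [0-12 ALLOC][13-39 FREE]
Op 2: b = malloc(13) -> b = 13; heap: [0-12 ALLOC][13-25 ALLOC][26-39 FREE]
Op 3: free(b) -> (freed b); heap: [0-12 ALLOC][13-39 FREE]
Op 4: c = malloc(11) -> c = 13; heap: [0-12 ALLOC][13-23 ALLOC][24-39 FREE]
Op 5: a = realloc(a, 1) -> a = 0; heap: [0-0 ALLOC][1-12 FREE][13-23 ALLOC][24-39 FREE]
Op 6: c = realloc(c, 19) -> c = 13; heap: [0-0 ALLOC][1-12 FREE][13-31 ALLOC][32-39 FREE]
Op 7: d = malloc(12) -> d = 1; heap: [0-0 ALLOC][1-12 ALLOC][13-31 ALLOC][32-39 FREE]
free(c): c = 13 -> block [13-31 ALLOC]; mark free, coalesce with adjacent free neighbors -> [0-0 ALLOC][1-12 ALLOC][13-39 FREE]

Answer: [0-0 ALLOC][1-12 ALLOC][13-39 FREE]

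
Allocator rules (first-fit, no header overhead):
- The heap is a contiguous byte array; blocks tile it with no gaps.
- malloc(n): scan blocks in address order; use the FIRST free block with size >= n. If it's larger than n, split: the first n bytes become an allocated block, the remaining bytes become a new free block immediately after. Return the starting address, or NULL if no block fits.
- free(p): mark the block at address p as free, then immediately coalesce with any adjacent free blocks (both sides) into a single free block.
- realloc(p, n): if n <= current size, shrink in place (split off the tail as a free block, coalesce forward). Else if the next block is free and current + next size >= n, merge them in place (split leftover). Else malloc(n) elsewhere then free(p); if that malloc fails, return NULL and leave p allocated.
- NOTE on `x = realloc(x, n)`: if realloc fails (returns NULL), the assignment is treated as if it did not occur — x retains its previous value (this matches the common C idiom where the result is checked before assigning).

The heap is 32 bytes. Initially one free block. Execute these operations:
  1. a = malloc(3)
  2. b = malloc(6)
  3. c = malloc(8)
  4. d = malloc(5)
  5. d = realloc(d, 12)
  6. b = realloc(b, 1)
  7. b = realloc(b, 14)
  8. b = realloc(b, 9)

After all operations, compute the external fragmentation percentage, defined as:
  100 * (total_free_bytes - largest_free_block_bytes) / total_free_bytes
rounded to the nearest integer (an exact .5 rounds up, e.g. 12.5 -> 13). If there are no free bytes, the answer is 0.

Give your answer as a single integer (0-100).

Answer: 38

Derivation:
Op 1: a = malloc(3) -> a = 0; heap: [0-2 ALLOC][3-31 FREE]
Op 2: b = malloc(6) -> b = 3; heap: [0-2 ALLOC][3-8 ALLOC][9-31 FREE]
Op 3: c = malloc(8) -> c = 9; heap: [0-2 ALLOC][3-8 ALLOC][9-16 ALLOC][17-31 FREE]
Op 4: d = malloc(5) -> d = 17; heap: [0-2 ALLOC][3-8 ALLOC][9-16 ALLOC][17-21 ALLOC][22-31 FREE]
Op 5: d = realloc(d, 12) -> d = 17; heap: [0-2 ALLOC][3-8 ALLOC][9-16 ALLOC][17-28 ALLOC][29-31 FREE]
Op 6: b = realloc(b, 1) -> b = 3; heap: [0-2 ALLOC][3-3 ALLOC][4-8 FREE][9-16 ALLOC][17-28 ALLOC][29-31 FREE]
Op 7: b = realloc(b, 14) -> NULL (b unchanged); heap: [0-2 ALLOC][3-3 ALLOC][4-8 FREE][9-16 ALLOC][17-28 ALLOC][29-31 FREE]
Op 8: b = realloc(b, 9) -> NULL (b unchanged); heap: [0-2 ALLOC][3-3 ALLOC][4-8 FREE][9-16 ALLOC][17-28 ALLOC][29-31 FREE]
Free blocks: [5 3] total_free=8 largest=5 -> 100*(8-5)/8 = 300/8 = 37.5 -> rounds to 38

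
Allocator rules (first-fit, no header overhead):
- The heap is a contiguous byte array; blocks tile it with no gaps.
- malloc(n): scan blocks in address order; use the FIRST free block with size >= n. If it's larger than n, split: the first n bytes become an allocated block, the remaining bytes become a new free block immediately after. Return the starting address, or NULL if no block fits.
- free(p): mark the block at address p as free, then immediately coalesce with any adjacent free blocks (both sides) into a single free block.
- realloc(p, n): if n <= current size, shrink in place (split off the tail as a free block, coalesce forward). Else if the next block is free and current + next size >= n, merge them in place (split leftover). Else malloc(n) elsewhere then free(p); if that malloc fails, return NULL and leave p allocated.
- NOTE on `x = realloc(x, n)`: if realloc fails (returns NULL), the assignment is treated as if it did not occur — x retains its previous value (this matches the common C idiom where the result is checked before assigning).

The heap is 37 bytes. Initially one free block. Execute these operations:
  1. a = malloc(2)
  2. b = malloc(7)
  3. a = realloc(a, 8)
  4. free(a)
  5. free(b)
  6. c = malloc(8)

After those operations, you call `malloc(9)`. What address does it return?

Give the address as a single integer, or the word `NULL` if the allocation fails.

Answer: 8

Derivation:
Op 1: a = malloc(2) -> a = 0; heap: [0-1 ALLOC][2-36 FREE]
Op 2: b = malloc(7) -> b = 2; heap: [0-1 ALLOC][2-8 ALLOC][9-36 FREE]
Op 3: a = realloc(a, 8) -> a = 9; heap: [0-1 FREE][2-8 ALLOC][9-16 ALLOC][17-36 FREE]
Op 4: free(a) -> (freed a); heap: [0-1 FREE][2-8 ALLOC][9-36 FREE]
Op 5: free(b) -> (freed b); heap: [0-36 FREE]
Op 6: c = malloc(8) -> c = 0; heap: [0-7 ALLOC][8-36 FREE]
malloc(9): first-fit scan over [0-7 ALLOC][8-36 FREE] -> 8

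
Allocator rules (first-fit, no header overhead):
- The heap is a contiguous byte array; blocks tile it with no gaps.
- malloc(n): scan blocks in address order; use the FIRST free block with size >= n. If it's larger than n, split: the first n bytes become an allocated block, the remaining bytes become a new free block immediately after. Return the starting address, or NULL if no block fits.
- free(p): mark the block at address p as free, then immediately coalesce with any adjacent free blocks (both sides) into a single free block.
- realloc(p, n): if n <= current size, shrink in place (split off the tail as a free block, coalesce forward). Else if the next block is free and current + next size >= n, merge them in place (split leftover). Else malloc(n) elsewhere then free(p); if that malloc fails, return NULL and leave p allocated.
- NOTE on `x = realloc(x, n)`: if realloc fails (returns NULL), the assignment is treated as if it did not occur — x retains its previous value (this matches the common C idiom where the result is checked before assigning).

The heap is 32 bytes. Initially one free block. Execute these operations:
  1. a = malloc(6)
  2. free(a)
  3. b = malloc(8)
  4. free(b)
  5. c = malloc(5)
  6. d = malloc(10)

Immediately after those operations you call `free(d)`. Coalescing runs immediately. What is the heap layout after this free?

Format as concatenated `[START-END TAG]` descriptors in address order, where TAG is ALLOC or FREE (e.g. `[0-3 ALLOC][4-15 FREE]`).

Op 1: a = malloc(6) -> a = 0; heap: [0-5 ALLOC][6-31 FREE]
Op 2: free(a) -> (freed a); heap: [0-31 FREE]
Op 3: b = malloc(8) -> b = 0; heap: [0-7 ALLOC][8-31 FREE]
Op 4: free(b) -> (freed b); heap: [0-31 FREE]
Op 5: c = malloc(5) -> c = 0; heap: [0-4 ALLOC][5-31 FREE]
Op 6: d = malloc(10) -> d = 5; heap: [0-4 ALLOC][5-14 ALLOC][15-31 FREE]
free(d): d = 5 -> block [5-14 ALLOC]; mark free, coalesce with adjacent free neighbors -> [0-4 ALLOC][5-31 FREE]

Answer: [0-4 ALLOC][5-31 FREE]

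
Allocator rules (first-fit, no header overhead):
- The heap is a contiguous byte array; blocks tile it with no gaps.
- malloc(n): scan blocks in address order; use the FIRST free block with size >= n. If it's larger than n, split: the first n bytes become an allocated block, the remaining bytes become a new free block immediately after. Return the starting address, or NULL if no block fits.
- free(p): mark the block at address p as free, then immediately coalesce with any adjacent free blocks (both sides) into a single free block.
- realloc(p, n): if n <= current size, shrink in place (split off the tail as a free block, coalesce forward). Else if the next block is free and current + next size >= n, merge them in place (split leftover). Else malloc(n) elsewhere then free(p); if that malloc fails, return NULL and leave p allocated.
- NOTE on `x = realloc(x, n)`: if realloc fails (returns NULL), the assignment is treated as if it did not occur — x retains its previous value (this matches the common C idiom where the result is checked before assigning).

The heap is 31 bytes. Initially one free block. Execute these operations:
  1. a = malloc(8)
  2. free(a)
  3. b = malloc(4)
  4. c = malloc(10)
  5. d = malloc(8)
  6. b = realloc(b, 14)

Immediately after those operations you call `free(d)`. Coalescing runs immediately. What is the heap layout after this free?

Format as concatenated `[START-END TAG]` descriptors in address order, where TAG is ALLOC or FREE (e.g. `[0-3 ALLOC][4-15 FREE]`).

Op 1: a = malloc(8) -> a = 0; heap: [0-7 ALLOC][8-30 FREE]
Op 2: free(a) -> (freed a); heap: [0-30 FREE]
Op 3: b = malloc(4) -> b = 0; heap: [0-3 ALLOC][4-30 FREE]
Op 4: c = malloc(10) -> c = 4; heap: [0-3 ALLOC][4-13 ALLOC][14-30 FREE]
Op 5: d = malloc(8) -> d = 14; heap: [0-3 ALLOC][4-13 ALLOC][14-21 ALLOC][22-30 FREE]
Op 6: b = realloc(b, 14) -> NULL (b unchanged); heap: [0-3 ALLOC][4-13 ALLOC][14-21 ALLOC][22-30 FREE]
free(d): d = 14 -> block [14-21 ALLOC]; mark free, coalesce with adjacent free neighbors -> [0-3 ALLOC][4-13 ALLOC][14-30 FREE]

Answer: [0-3 ALLOC][4-13 ALLOC][14-30 FREE]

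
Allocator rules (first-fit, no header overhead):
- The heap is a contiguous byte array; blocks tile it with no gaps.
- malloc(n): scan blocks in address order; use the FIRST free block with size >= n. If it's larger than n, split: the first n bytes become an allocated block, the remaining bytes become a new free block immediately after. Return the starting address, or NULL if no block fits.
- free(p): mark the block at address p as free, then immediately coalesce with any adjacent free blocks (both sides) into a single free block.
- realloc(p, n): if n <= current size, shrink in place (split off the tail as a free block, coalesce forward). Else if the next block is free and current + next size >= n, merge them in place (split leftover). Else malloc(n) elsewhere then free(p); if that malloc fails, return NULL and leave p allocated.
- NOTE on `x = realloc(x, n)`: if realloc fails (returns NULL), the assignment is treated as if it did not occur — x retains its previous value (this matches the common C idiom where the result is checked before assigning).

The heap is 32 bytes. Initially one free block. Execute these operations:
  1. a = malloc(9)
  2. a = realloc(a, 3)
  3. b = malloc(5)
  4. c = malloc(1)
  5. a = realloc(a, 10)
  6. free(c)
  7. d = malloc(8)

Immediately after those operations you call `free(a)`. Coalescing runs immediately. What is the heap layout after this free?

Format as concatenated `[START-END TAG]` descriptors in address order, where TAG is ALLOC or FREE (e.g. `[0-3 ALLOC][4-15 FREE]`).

Op 1: a = malloc(9) -> a = 0; heap: [0-8 ALLOC][9-31 FREE]
Op 2: a = realloc(a, 3) -> a = 0; heap: [0-2 ALLOC][3-31 FREE]
Op 3: b = malloc(5) -> b = 3; heap: [0-2 ALLOC][3-7 ALLOC][8-31 FREE]
Op 4: c = malloc(1) -> c = 8; heap: [0-2 ALLOC][3-7 ALLOC][8-8 ALLOC][9-31 FREE]
Op 5: a = realloc(a, 10) -> a = 9; heap: [0-2 FREE][3-7 ALLOC][8-8 ALLOC][9-18 ALLOC][19-31 FREE]
Op 6: free(c) -> (freed c); heap: [0-2 FREE][3-7 ALLOC][8-8 FREE][9-18 ALLOC][19-31 FREE]
Op 7: d = malloc(8) -> d = 19; heap: [0-2 FREE][3-7 ALLOC][8-8 FREE][9-18 ALLOC][19-26 ALLOC][27-31 FREE]
free(a): a = 9 -> block [9-18 ALLOC]; mark free, coalesce with adjacent free neighbors -> [0-2 FREE][3-7 ALLOC][8-18 FREE][19-26 ALLOC][27-31 FREE]

Answer: [0-2 FREE][3-7 ALLOC][8-18 FREE][19-26 ALLOC][27-31 FREE]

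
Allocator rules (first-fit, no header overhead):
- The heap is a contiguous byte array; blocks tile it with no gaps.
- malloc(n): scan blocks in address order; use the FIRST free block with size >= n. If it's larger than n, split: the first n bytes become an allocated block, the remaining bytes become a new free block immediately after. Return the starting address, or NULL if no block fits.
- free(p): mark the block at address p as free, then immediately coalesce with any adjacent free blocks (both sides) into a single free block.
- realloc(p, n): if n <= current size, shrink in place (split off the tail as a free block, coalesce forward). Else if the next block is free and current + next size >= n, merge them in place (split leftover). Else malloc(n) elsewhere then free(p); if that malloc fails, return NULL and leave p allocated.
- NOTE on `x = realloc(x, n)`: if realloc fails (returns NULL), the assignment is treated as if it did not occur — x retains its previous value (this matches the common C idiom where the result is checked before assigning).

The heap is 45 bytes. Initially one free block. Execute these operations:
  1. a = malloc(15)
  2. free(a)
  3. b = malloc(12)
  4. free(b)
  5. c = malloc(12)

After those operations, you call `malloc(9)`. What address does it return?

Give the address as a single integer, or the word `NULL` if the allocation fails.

Answer: 12

Derivation:
Op 1: a = malloc(15) -> a = 0; heap: [0-14 ALLOC][15-44 FREE]
Op 2: free(a) -> (freed a); heap: [0-44 FREE]
Op 3: b = malloc(12) -> b = 0; heap: [0-11 ALLOC][12-44 FREE]
Op 4: free(b) -> (freed b); heap: [0-44 FREE]
Op 5: c = malloc(12) -> c = 0; heap: [0-11 ALLOC][12-44 FREE]
malloc(9): first-fit scan over [0-11 ALLOC][12-44 FREE] -> 12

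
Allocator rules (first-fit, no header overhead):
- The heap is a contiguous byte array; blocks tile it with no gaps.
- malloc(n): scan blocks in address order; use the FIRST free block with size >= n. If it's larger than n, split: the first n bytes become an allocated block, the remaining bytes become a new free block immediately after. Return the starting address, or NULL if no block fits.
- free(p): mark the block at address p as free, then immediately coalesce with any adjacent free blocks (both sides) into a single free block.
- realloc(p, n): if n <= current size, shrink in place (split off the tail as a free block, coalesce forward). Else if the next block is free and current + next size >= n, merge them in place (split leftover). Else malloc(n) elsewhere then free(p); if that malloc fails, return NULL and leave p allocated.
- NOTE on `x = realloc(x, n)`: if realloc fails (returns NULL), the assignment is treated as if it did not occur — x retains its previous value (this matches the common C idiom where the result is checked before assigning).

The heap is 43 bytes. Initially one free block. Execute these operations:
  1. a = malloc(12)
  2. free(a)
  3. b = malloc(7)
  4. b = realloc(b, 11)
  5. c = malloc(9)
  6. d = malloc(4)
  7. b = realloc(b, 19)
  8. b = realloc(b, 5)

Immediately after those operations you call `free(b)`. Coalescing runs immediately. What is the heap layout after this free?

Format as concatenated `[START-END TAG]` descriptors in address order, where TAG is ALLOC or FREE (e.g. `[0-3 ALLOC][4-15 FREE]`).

Answer: [0-10 FREE][11-19 ALLOC][20-23 ALLOC][24-42 FREE]

Derivation:
Op 1: a = malloc(12) -> a = 0; heap: [0-11 ALLOC][12-42 FREE]
Op 2: free(a) -> (freed a); heap: [0-42 FREE]
Op 3: b = malloc(7) -> b = 0; heap: [0-6 ALLOC][7-42 FREE]
Op 4: b = realloc(b, 11) -> b = 0; heap: [0-10 ALLOC][11-42 FREE]
Op 5: c = malloc(9) -> c = 11; heap: [0-10 ALLOC][11-19 ALLOC][20-42 FREE]
Op 6: d = malloc(4) -> d = 20; heap: [0-10 ALLOC][11-19 ALLOC][20-23 ALLOC][24-42 FREE]
Op 7: b = realloc(b, 19) -> b = 24; heap: [0-10 FREE][11-19 ALLOC][20-23 ALLOC][24-42 ALLOC]
Op 8: b = realloc(b, 5) -> b = 24; heap: [0-10 FREE][11-19 ALLOC][20-23 ALLOC][24-28 ALLOC][29-42 FREE]
free(b): b = 24 -> block [24-28 ALLOC]; mark free, coalesce with adjacent free neighbors -> [0-10 FREE][11-19 ALLOC][20-23 ALLOC][24-42 FREE]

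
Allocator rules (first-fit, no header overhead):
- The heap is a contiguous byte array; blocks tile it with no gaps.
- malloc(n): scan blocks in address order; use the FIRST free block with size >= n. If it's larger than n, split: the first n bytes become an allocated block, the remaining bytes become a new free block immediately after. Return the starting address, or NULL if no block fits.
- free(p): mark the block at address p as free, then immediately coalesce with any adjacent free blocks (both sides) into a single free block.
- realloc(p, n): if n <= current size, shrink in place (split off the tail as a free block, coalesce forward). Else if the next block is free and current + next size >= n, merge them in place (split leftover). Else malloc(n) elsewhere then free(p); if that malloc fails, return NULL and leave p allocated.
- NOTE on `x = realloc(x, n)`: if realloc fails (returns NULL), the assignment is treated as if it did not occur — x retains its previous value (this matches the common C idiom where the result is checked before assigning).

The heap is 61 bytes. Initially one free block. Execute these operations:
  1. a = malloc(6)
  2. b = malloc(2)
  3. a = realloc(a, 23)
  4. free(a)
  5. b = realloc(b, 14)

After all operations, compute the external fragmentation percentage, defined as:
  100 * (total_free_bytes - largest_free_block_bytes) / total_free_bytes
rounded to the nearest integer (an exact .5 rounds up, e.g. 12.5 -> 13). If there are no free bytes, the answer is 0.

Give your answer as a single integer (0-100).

Op 1: a = malloc(6) -> a = 0; heap: [0-5 ALLOC][6-60 FREE]
Op 2: b = malloc(2) -> b = 6; heap: [0-5 ALLOC][6-7 ALLOC][8-60 FREE]
Op 3: a = realloc(a, 23) -> a = 8; heap: [0-5 FREE][6-7 ALLOC][8-30 ALLOC][31-60 FREE]
Op 4: free(a) -> (freed a); heap: [0-5 FREE][6-7 ALLOC][8-60 FREE]
Op 5: b = realloc(b, 14) -> b = 6; heap: [0-5 FREE][6-19 ALLOC][20-60 FREE]
Free blocks: [6 41] total_free=47 largest=41 -> 100*(47-41)/47 = 600/47 ≈ 12.766 -> rounds to 13

Answer: 13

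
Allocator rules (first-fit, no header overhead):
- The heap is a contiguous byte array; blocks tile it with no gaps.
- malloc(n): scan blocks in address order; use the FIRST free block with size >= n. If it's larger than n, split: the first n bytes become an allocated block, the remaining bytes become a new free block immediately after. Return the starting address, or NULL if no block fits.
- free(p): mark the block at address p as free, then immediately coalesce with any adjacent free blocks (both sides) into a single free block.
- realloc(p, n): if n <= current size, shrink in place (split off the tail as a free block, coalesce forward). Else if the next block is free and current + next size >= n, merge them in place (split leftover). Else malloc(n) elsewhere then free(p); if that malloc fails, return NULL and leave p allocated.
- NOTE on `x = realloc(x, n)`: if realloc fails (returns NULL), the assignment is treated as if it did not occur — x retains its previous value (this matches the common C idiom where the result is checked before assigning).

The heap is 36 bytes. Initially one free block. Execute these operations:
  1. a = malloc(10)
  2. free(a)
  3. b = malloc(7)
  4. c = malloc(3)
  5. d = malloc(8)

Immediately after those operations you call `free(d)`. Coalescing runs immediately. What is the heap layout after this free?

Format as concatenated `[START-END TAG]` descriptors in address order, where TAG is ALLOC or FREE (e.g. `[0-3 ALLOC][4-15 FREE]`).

Op 1: a = malloc(10) -> a = 0; heap: [0-9 ALLOC][10-35 FREE]
Op 2: free(a) -> (freed a); heap: [0-35 FREE]
Op 3: b = malloc(7) -> b = 0; heap: [0-6 ALLOC][7-35 FREE]
Op 4: c = malloc(3) -> c = 7; heap: [0-6 ALLOC][7-9 ALLOC][10-35 FREE]
Op 5: d = malloc(8) -> d = 10; heap: [0-6 ALLOC][7-9 ALLOC][10-17 ALLOC][18-35 FREE]
free(d): d = 10 -> block [10-17 ALLOC]; mark free, coalesce with adjacent free neighbors -> [0-6 ALLOC][7-9 ALLOC][10-35 FREE]

Answer: [0-6 ALLOC][7-9 ALLOC][10-35 FREE]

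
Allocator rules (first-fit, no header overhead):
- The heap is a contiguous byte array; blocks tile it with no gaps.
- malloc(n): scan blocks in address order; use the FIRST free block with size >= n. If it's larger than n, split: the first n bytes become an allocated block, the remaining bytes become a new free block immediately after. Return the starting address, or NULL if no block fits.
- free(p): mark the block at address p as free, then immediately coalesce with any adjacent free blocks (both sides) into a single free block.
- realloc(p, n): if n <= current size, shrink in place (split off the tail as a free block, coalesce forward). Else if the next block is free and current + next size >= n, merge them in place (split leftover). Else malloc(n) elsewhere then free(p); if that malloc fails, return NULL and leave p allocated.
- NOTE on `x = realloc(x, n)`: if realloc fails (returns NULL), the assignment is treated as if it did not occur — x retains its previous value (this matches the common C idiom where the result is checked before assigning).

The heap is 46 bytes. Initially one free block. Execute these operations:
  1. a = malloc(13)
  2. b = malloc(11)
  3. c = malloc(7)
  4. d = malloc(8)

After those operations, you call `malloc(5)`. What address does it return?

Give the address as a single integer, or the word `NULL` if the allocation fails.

Op 1: a = malloc(13) -> a = 0; heap: [0-12 ALLOC][13-45 FREE]
Op 2: b = malloc(11) -> b = 13; heap: [0-12 ALLOC][13-23 ALLOC][24-45 FREE]
Op 3: c = malloc(7) -> c = 24; heap: [0-12 ALLOC][13-23 ALLOC][24-30 ALLOC][31-45 FREE]
Op 4: d = malloc(8) -> d = 31; heap: [0-12 ALLOC][13-23 ALLOC][24-30 ALLOC][31-38 ALLOC][39-45 FREE]
malloc(5): first-fit scan over [0-12 ALLOC][13-23 ALLOC][24-30 ALLOC][31-38 ALLOC][39-45 FREE] -> 39

Answer: 39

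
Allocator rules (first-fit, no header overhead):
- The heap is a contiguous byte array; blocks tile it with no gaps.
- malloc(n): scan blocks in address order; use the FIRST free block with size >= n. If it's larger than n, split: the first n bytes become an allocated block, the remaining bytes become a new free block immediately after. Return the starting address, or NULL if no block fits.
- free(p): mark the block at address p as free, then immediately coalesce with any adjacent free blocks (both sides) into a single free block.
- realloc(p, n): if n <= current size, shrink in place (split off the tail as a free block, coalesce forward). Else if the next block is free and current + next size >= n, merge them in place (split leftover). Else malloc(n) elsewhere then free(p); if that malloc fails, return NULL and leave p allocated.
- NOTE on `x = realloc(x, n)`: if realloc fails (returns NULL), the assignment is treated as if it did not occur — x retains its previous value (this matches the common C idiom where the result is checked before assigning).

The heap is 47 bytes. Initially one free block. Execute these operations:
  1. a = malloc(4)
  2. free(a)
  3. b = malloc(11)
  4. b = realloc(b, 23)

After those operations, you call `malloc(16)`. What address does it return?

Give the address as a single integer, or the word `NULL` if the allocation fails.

Op 1: a = malloc(4) -> a = 0; heap: [0-3 ALLOC][4-46 FREE]
Op 2: free(a) -> (freed a); heap: [0-46 FREE]
Op 3: b = malloc(11) -> b = 0; heap: [0-10 ALLOC][11-46 FREE]
Op 4: b = realloc(b, 23) -> b = 0; heap: [0-22 ALLOC][23-46 FREE]
malloc(16): first-fit scan over [0-22 ALLOC][23-46 FREE] -> 23

Answer: 23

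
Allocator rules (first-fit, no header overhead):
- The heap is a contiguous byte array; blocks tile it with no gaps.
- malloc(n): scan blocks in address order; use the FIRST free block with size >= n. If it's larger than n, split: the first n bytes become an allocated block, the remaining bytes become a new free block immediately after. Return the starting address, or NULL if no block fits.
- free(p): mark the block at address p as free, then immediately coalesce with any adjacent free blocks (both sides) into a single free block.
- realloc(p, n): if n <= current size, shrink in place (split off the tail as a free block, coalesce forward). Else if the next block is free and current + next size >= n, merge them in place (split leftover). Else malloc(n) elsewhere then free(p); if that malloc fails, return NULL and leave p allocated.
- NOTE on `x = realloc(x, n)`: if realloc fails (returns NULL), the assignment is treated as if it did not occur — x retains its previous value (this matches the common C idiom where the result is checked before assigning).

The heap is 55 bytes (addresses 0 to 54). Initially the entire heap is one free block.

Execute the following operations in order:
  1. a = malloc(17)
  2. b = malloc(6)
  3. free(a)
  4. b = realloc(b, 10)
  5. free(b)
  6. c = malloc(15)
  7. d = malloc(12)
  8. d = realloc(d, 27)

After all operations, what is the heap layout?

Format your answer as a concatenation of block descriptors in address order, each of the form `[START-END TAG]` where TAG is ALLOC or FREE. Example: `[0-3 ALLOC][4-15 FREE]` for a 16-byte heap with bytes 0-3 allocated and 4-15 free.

Op 1: a = malloc(17) -> a = 0; heap: [0-16 ALLOC][17-54 FREE]
Op 2: b = malloc(6) -> b = 17; heap: [0-16 ALLOC][17-22 ALLOC][23-54 FREE]
Op 3: free(a) -> (freed a); heap: [0-16 FREE][17-22 ALLOC][23-54 FREE]
Op 4: b = realloc(b, 10) -> b = 17; heap: [0-16 FREE][17-26 ALLOC][27-54 FREE]
Op 5: free(b) -> (freed b); heap: [0-54 FREE]
Op 6: c = malloc(15) -> c = 0; heap: [0-14 ALLOC][15-54 FREE]
Op 7: d = malloc(12) -> d = 15; heap: [0-14 ALLOC][15-26 ALLOC][27-54 FREE]
Op 8: d = realloc(d, 27) -> d = 15; heap: [0-14 ALLOC][15-41 ALLOC][42-54 FREE]

Answer: [0-14 ALLOC][15-41 ALLOC][42-54 FREE]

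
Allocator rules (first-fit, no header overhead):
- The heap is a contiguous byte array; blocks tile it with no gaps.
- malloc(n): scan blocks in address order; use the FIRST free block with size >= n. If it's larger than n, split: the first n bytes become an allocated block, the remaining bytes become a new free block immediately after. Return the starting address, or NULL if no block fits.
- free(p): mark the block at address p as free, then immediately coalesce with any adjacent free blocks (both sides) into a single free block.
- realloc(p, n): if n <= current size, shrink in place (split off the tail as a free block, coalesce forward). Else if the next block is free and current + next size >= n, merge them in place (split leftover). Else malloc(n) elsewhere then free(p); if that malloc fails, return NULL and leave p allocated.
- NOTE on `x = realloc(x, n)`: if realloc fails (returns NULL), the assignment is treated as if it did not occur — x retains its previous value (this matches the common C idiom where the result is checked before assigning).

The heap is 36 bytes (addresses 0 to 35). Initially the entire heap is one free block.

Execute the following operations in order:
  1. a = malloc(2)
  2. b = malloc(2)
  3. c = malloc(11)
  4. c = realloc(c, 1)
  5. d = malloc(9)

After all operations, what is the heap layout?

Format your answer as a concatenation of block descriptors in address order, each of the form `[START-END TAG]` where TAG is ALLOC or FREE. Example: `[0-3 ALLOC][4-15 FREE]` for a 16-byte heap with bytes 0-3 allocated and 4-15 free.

Answer: [0-1 ALLOC][2-3 ALLOC][4-4 ALLOC][5-13 ALLOC][14-35 FREE]

Derivation:
Op 1: a = malloc(2) -> a = 0; heap: [0-1 ALLOC][2-35 FREE]
Op 2: b = malloc(2) -> b = 2; heap: [0-1 ALLOC][2-3 ALLOC][4-35 FREE]
Op 3: c = malloc(11) -> c = 4; heap: [0-1 ALLOC][2-3 ALLOC][4-14 ALLOC][15-35 FREE]
Op 4: c = realloc(c, 1) -> c = 4; heap: [0-1 ALLOC][2-3 ALLOC][4-4 ALLOC][5-35 FREE]
Op 5: d = malloc(9) -> d = 5; heap: [0-1 ALLOC][2-3 ALLOC][4-4 ALLOC][5-13 ALLOC][14-35 FREE]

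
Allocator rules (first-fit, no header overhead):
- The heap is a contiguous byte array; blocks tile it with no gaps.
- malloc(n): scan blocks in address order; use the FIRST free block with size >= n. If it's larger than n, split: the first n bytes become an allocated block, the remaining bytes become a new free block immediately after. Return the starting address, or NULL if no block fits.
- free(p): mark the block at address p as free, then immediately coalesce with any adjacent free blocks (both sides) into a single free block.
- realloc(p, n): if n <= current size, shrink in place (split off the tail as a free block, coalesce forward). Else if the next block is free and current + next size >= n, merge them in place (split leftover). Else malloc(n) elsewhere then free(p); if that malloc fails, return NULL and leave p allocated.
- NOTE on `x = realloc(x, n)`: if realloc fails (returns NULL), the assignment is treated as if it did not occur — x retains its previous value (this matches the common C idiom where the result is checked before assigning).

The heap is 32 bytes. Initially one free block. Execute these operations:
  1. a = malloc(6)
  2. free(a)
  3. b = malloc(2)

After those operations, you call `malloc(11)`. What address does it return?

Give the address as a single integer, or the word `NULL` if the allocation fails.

Op 1: a = malloc(6) -> a = 0; heap: [0-5 ALLOC][6-31 FREE]
Op 2: free(a) -> (freed a); heap: [0-31 FREE]
Op 3: b = malloc(2) -> b = 0; heap: [0-1 ALLOC][2-31 FREE]
malloc(11): first-fit scan over [0-1 ALLOC][2-31 FREE] -> 2

Answer: 2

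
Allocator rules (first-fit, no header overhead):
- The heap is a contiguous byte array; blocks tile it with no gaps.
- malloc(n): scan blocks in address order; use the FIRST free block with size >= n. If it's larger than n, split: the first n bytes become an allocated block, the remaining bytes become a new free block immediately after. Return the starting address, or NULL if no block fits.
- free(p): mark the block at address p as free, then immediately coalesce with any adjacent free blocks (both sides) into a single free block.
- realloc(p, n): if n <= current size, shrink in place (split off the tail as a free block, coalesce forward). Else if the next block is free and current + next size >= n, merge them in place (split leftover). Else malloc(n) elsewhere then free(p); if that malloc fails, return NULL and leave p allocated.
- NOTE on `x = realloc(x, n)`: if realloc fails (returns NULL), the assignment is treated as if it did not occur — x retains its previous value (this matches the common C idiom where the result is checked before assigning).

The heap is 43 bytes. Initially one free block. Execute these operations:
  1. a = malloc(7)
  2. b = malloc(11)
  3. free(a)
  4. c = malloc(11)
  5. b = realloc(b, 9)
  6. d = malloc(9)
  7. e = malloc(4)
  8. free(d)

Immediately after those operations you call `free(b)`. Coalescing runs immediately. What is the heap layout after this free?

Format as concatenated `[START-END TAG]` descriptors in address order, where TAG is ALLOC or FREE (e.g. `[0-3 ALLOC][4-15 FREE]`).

Op 1: a = malloc(7) -> a = 0; heap: [0-6 ALLOC][7-42 FREE]
Op 2: b = malloc(11) -> b = 7; heap: [0-6 ALLOC][7-17 ALLOC][18-42 FREE]
Op 3: free(a) -> (freed a); heap: [0-6 FREE][7-17 ALLOC][18-42 FREE]
Op 4: c = malloc(11) -> c = 18; heap: [0-6 FREE][7-17 ALLOC][18-28 ALLOC][29-42 FREE]
Op 5: b = realloc(b, 9) -> b = 7; heap: [0-6 FREE][7-15 ALLOC][16-17 FREE][18-28 ALLOC][29-42 FREE]
Op 6: d = malloc(9) -> d = 29; heap: [0-6 FREE][7-15 ALLOC][16-17 FREE][18-28 ALLOC][29-37 ALLOC][38-42 FREE]
Op 7: e = malloc(4) -> e = 0; heap: [0-3 ALLOC][4-6 FREE][7-15 ALLOC][16-17 FREE][18-28 ALLOC][29-37 ALLOC][38-42 FREE]
Op 8: free(d) -> (freed d); heap: [0-3 ALLOC][4-6 FREE][7-15 ALLOC][16-17 FREE][18-28 ALLOC][29-42 FREE]
free(b): b = 7 -> block [7-15 ALLOC]; mark free, coalesce with adjacent free neighbors -> [0-3 ALLOC][4-17 FREE][18-28 ALLOC][29-42 FREE]

Answer: [0-3 ALLOC][4-17 FREE][18-28 ALLOC][29-42 FREE]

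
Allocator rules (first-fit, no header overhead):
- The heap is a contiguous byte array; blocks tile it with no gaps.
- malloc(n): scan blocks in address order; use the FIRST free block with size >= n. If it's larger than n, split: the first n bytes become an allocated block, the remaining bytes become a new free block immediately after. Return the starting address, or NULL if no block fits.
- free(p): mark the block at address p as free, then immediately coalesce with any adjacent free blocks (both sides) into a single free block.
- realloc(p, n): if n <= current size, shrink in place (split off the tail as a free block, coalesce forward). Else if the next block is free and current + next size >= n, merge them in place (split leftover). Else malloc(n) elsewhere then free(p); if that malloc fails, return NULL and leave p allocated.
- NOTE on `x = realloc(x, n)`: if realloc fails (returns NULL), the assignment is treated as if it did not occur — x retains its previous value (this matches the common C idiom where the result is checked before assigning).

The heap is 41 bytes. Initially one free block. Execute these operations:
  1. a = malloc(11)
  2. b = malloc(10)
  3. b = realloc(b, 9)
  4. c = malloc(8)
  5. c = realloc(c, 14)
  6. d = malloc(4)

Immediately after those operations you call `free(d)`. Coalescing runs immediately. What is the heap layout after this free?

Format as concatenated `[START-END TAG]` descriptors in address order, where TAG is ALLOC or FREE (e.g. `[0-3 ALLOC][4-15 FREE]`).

Op 1: a = malloc(11) -> a = 0; heap: [0-10 ALLOC][11-40 FREE]
Op 2: b = malloc(10) -> b = 11; heap: [0-10 ALLOC][11-20 ALLOC][21-40 FREE]
Op 3: b = realloc(b, 9) -> b = 11; heap: [0-10 ALLOC][11-19 ALLOC][20-40 FREE]
Op 4: c = malloc(8) -> c = 20; heap: [0-10 ALLOC][11-19 ALLOC][20-27 ALLOC][28-40 FREE]
Op 5: c = realloc(c, 14) -> c = 20; heap: [0-10 ALLOC][11-19 ALLOC][20-33 ALLOC][34-40 FREE]
Op 6: d = malloc(4) -> d = 34; heap: [0-10 ALLOC][11-19 ALLOC][20-33 ALLOC][34-37 ALLOC][38-40 FREE]
free(d): d = 34 -> block [34-37 ALLOC]; mark free, coalesce with adjacent free neighbors -> [0-10 ALLOC][11-19 ALLOC][20-33 ALLOC][34-40 FREE]

Answer: [0-10 ALLOC][11-19 ALLOC][20-33 ALLOC][34-40 FREE]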